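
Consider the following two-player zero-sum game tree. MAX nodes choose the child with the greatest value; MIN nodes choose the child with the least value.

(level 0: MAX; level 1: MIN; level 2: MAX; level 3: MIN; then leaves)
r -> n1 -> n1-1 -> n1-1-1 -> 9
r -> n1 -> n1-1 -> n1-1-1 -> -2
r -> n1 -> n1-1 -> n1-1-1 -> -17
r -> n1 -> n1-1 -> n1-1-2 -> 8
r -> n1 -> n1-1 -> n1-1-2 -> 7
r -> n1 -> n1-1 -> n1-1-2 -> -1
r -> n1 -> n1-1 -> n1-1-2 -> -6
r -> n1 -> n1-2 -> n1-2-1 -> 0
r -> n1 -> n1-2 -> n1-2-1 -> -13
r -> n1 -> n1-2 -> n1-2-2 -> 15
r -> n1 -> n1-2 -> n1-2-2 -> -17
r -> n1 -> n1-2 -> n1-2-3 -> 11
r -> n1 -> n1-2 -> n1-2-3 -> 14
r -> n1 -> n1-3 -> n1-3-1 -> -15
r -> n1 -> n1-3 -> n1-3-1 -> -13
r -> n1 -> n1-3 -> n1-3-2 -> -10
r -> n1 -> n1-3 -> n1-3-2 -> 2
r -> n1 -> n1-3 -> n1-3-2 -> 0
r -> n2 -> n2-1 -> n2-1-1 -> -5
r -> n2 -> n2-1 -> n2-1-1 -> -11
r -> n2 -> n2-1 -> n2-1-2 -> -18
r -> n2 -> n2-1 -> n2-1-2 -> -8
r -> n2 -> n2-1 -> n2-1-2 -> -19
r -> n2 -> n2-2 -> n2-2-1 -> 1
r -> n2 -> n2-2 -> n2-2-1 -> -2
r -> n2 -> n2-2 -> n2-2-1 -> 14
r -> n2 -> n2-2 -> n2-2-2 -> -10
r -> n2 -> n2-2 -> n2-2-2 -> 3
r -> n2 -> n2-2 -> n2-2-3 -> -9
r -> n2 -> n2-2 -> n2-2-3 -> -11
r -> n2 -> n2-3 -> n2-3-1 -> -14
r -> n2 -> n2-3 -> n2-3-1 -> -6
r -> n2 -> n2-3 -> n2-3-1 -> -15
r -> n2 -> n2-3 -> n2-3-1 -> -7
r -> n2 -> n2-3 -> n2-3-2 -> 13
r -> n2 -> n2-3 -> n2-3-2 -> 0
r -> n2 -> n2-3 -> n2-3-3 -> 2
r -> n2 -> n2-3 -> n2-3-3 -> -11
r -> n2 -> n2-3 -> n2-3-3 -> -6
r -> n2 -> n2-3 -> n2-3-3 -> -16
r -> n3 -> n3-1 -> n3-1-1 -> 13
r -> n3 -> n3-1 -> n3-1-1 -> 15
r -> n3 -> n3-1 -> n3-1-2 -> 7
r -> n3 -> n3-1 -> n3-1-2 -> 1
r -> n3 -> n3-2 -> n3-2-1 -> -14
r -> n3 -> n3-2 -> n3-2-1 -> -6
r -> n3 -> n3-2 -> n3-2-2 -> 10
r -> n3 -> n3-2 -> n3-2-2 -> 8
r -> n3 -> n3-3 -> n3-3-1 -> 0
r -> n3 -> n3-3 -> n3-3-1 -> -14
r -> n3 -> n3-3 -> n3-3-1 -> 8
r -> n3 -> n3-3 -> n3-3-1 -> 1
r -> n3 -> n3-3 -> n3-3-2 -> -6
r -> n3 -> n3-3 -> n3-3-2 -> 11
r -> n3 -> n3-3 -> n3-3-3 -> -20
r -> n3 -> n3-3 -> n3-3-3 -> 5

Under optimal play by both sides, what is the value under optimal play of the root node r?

-6

n1-1-1 (MIN): min(9, -2, -17) = -17
n1-1-2 (MIN): min(8, 7, -1, -6) = -6
n1-1 (MAX): max(-17, -6) = -6
n1-2-1 (MIN): min(0, -13) = -13
n1-2-2 (MIN): min(15, -17) = -17
n1-2-3 (MIN): min(11, 14) = 11
n1-2 (MAX): max(-13, -17, 11) = 11
n1-3-1 (MIN): min(-15, -13) = -15
n1-3-2 (MIN): min(-10, 2, 0) = -10
n1-3 (MAX): max(-15, -10) = -10
n1 (MIN): min(-6, 11, -10) = -10
n2-1-1 (MIN): min(-5, -11) = -11
n2-1-2 (MIN): min(-18, -8, -19) = -19
n2-1 (MAX): max(-11, -19) = -11
n2-2-1 (MIN): min(1, -2, 14) = -2
n2-2-2 (MIN): min(-10, 3) = -10
n2-2-3 (MIN): min(-9, -11) = -11
n2-2 (MAX): max(-2, -10, -11) = -2
n2-3-1 (MIN): min(-14, -6, -15, -7) = -15
n2-3-2 (MIN): min(13, 0) = 0
n2-3-3 (MIN): min(2, -11, -6, -16) = -16
n2-3 (MAX): max(-15, 0, -16) = 0
n2 (MIN): min(-11, -2, 0) = -11
n3-1-1 (MIN): min(13, 15) = 13
n3-1-2 (MIN): min(7, 1) = 1
n3-1 (MAX): max(13, 1) = 13
n3-2-1 (MIN): min(-14, -6) = -14
n3-2-2 (MIN): min(10, 8) = 8
n3-2 (MAX): max(-14, 8) = 8
n3-3-1 (MIN): min(0, -14, 8, 1) = -14
n3-3-2 (MIN): min(-6, 11) = -6
n3-3-3 (MIN): min(-20, 5) = -20
n3-3 (MAX): max(-14, -6, -20) = -6
n3 (MIN): min(13, 8, -6) = -6
r (MAX): max(-10, -11, -6) = -6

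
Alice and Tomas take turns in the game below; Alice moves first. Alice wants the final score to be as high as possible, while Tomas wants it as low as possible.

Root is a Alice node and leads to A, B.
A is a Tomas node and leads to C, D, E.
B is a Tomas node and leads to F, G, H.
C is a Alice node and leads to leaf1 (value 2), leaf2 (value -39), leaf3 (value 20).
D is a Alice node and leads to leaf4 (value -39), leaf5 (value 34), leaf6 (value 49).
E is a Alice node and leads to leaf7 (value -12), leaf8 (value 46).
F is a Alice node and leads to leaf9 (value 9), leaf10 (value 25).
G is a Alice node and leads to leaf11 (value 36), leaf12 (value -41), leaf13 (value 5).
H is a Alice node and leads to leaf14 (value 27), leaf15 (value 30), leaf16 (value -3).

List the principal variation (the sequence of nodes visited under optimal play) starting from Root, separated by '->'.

Root -> B -> F -> leaf10

C (Alice): max(2, -39, 20) = 20
D (Alice): max(-39, 34, 49) = 49
E (Alice): max(-12, 46) = 46
A (Tomas): min(20, 49, 46) = 20
F (Alice): max(9, 25) = 25
G (Alice): max(36, -41, 5) = 36
H (Alice): max(27, 30, -3) = 30
B (Tomas): min(25, 36, 30) = 25
Root (Alice): max(20, 25) = 25
At Root, Alice picks B (highest: 25).
At B, Tomas picks F (lowest: 25).
At F, Alice picks leaf10 (highest: 25).
Terminal value 25.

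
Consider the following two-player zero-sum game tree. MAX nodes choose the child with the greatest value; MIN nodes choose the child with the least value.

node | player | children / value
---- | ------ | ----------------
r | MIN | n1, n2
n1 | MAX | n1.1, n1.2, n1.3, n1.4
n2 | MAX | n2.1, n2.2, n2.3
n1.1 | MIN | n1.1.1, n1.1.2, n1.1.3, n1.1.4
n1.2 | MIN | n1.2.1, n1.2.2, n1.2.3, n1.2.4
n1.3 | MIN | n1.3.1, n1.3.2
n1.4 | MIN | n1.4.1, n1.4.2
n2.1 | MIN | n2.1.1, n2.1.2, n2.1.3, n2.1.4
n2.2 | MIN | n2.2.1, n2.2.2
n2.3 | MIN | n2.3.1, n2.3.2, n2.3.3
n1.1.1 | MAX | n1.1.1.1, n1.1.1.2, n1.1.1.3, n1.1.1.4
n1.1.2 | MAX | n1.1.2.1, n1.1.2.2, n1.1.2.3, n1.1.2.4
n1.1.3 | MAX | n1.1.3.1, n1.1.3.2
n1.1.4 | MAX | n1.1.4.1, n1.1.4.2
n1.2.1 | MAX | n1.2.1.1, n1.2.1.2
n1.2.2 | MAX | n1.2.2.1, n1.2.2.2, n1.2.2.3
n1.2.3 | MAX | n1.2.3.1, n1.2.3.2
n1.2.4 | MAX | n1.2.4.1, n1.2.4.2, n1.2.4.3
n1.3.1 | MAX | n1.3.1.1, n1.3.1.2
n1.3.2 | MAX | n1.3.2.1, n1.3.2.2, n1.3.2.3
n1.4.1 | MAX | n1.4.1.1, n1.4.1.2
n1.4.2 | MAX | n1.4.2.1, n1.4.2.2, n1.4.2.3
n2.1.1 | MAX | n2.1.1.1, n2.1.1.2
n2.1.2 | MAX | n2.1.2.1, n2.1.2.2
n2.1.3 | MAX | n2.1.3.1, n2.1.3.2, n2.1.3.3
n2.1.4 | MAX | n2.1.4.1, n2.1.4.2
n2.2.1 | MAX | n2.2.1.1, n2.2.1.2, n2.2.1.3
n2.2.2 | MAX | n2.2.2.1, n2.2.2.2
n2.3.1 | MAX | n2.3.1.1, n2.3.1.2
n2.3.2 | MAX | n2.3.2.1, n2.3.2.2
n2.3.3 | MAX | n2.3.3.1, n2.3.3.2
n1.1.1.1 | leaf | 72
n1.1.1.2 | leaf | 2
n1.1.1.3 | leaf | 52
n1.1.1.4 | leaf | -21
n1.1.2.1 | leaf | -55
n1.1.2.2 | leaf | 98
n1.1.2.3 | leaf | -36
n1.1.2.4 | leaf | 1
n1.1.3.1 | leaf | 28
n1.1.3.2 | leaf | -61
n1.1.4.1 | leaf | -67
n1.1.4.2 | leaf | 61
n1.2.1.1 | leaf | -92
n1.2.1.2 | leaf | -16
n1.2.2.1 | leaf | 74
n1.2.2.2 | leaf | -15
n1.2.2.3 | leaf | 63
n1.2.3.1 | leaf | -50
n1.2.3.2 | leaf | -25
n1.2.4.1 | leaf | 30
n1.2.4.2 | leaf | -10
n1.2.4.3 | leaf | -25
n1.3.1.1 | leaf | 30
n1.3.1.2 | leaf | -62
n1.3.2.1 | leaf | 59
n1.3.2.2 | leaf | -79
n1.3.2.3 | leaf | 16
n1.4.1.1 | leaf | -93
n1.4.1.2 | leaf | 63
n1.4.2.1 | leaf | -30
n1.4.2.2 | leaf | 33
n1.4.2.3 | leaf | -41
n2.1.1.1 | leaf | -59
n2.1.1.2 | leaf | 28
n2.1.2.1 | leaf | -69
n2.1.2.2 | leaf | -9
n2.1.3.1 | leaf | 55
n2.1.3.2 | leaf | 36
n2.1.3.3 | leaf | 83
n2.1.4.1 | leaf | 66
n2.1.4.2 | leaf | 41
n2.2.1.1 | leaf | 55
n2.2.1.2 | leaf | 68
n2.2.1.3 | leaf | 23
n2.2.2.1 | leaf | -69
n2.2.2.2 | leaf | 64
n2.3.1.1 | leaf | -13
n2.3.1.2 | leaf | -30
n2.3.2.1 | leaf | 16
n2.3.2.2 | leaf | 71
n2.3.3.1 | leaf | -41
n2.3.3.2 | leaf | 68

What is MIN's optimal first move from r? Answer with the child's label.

n1.1.1 (MAX): max(72, 2, 52, -21) = 72
n1.1.2 (MAX): max(-55, 98, -36, 1) = 98
n1.1.3 (MAX): max(28, -61) = 28
n1.1.4 (MAX): max(-67, 61) = 61
n1.1 (MIN): min(72, 98, 28, 61) = 28
n1.2.1 (MAX): max(-92, -16) = -16
n1.2.2 (MAX): max(74, -15, 63) = 74
n1.2.3 (MAX): max(-50, -25) = -25
n1.2.4 (MAX): max(30, -10, -25) = 30
n1.2 (MIN): min(-16, 74, -25, 30) = -25
n1.3.1 (MAX): max(30, -62) = 30
n1.3.2 (MAX): max(59, -79, 16) = 59
n1.3 (MIN): min(30, 59) = 30
n1.4.1 (MAX): max(-93, 63) = 63
n1.4.2 (MAX): max(-30, 33, -41) = 33
n1.4 (MIN): min(63, 33) = 33
n1 (MAX): max(28, -25, 30, 33) = 33
n2.1.1 (MAX): max(-59, 28) = 28
n2.1.2 (MAX): max(-69, -9) = -9
n2.1.3 (MAX): max(55, 36, 83) = 83
n2.1.4 (MAX): max(66, 41) = 66
n2.1 (MIN): min(28, -9, 83, 66) = -9
n2.2.1 (MAX): max(55, 68, 23) = 68
n2.2.2 (MAX): max(-69, 64) = 64
n2.2 (MIN): min(68, 64) = 64
n2.3.1 (MAX): max(-13, -30) = -13
n2.3.2 (MAX): max(16, 71) = 71
n2.3.3 (MAX): max(-41, 68) = 68
n2.3 (MIN): min(-13, 71, 68) = -13
n2 (MAX): max(-9, 64, -13) = 64
r (MIN): min(33, 64) = 33
MIN at r wants the lowest of {n1=33, n2=64}, so chooses n1.

n1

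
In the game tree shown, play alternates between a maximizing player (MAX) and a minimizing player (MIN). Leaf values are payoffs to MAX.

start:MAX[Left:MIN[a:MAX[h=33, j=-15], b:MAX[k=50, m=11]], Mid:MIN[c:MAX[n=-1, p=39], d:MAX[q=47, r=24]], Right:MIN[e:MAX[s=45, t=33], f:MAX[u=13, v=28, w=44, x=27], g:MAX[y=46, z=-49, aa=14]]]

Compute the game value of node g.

46

g (MAX): max(46, -49, 14) = 46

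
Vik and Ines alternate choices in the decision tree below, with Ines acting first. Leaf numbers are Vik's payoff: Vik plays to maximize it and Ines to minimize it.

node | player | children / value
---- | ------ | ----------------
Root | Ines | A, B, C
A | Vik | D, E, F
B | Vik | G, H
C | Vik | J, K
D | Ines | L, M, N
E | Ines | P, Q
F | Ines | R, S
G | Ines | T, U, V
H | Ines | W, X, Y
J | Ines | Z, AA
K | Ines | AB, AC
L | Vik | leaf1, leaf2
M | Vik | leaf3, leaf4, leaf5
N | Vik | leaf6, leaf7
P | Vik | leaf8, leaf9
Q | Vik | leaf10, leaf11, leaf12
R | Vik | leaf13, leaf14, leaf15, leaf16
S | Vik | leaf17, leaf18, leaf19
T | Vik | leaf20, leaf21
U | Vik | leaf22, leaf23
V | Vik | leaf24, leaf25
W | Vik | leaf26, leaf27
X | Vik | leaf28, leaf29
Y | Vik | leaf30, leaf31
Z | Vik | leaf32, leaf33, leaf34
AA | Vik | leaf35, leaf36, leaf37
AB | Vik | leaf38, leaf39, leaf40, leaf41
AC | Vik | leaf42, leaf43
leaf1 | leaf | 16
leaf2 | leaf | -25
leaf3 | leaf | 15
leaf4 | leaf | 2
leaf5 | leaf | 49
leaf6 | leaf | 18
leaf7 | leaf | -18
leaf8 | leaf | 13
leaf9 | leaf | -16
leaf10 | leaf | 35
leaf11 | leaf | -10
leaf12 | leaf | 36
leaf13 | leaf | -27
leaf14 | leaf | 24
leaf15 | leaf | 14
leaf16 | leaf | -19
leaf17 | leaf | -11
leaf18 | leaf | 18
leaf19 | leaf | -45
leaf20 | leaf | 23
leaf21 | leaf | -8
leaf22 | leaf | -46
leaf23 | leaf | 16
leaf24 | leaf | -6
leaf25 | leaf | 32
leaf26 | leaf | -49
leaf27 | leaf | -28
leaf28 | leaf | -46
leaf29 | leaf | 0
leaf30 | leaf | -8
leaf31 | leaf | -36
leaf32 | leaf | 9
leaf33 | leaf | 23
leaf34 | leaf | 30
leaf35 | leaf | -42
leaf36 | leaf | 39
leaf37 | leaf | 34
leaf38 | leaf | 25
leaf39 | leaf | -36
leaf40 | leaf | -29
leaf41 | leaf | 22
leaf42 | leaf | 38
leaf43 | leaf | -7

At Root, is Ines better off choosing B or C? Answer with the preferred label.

T (Vik): max(23, -8) = 23
U (Vik): max(-46, 16) = 16
V (Vik): max(-6, 32) = 32
G (Ines): min(23, 16, 32) = 16
W (Vik): max(-49, -28) = -28
X (Vik): max(-46, 0) = 0
Y (Vik): max(-8, -36) = -8
H (Ines): min(-28, 0, -8) = -28
B (Vik): max(16, -28) = 16
Z (Vik): max(9, 23, 30) = 30
AA (Vik): max(-42, 39, 34) = 39
J (Ines): min(30, 39) = 30
AB (Vik): max(25, -36, -29, 22) = 25
AC (Vik): max(38, -7) = 38
K (Ines): min(25, 38) = 25
C (Vik): max(30, 25) = 30
Ines prefers the lower value; B=16, C=30. B is better since 16 < 30.

B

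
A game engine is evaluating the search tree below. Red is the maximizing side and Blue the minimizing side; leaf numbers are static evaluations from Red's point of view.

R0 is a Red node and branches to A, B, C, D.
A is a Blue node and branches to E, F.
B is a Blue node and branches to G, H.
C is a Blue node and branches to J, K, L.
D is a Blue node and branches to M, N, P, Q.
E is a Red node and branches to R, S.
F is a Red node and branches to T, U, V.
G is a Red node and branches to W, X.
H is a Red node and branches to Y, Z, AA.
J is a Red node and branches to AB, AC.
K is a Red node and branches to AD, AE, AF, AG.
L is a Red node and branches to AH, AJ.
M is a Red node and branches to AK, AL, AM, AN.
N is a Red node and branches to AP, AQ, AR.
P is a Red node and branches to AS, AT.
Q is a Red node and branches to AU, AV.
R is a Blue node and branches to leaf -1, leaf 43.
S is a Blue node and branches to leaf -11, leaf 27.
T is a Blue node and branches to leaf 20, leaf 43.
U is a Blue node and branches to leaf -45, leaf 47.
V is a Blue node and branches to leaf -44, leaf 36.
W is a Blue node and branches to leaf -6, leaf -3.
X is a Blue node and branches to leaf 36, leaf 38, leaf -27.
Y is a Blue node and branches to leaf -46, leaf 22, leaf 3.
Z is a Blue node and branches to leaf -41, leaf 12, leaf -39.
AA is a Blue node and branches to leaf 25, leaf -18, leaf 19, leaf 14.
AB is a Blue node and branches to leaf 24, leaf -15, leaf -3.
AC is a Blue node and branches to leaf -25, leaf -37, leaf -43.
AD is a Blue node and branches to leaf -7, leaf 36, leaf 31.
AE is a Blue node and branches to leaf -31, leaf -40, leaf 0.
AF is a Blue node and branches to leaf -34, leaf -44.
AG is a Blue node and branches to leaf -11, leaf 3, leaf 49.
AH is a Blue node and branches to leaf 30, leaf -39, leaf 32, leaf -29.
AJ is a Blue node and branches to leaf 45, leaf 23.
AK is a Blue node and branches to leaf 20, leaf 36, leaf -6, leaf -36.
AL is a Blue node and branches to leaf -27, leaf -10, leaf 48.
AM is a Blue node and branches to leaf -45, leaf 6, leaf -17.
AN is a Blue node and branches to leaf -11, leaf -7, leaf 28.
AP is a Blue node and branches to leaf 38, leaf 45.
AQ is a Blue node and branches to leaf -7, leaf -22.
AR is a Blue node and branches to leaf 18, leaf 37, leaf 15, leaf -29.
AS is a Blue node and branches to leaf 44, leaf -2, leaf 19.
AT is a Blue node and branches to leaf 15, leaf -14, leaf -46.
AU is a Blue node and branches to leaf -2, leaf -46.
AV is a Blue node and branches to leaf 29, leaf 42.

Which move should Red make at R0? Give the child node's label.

A

R (Blue): min(-1, 43) = -1
S (Blue): min(-11, 27) = -11
E (Red): max(-1, -11) = -1
T (Blue): min(20, 43) = 20
U (Blue): min(-45, 47) = -45
V (Blue): min(-44, 36) = -44
F (Red): max(20, -45, -44) = 20
A (Blue): min(-1, 20) = -1
W (Blue): min(-6, -3) = -6
X (Blue): min(36, 38, -27) = -27
G (Red): max(-6, -27) = -6
Y (Blue): min(-46, 22, 3) = -46
Z (Blue): min(-41, 12, -39) = -41
AA (Blue): min(25, -18, 19, 14) = -18
H (Red): max(-46, -41, -18) = -18
B (Blue): min(-6, -18) = -18
AB (Blue): min(24, -15, -3) = -15
AC (Blue): min(-25, -37, -43) = -43
J (Red): max(-15, -43) = -15
AD (Blue): min(-7, 36, 31) = -7
AE (Blue): min(-31, -40, 0) = -40
AF (Blue): min(-34, -44) = -44
AG (Blue): min(-11, 3, 49) = -11
K (Red): max(-7, -40, -44, -11) = -7
AH (Blue): min(30, -39, 32, -29) = -39
AJ (Blue): min(45, 23) = 23
L (Red): max(-39, 23) = 23
C (Blue): min(-15, -7, 23) = -15
AK (Blue): min(20, 36, -6, -36) = -36
AL (Blue): min(-27, -10, 48) = -27
AM (Blue): min(-45, 6, -17) = -45
AN (Blue): min(-11, -7, 28) = -11
M (Red): max(-36, -27, -45, -11) = -11
AP (Blue): min(38, 45) = 38
AQ (Blue): min(-7, -22) = -22
AR (Blue): min(18, 37, 15, -29) = -29
N (Red): max(38, -22, -29) = 38
AS (Blue): min(44, -2, 19) = -2
AT (Blue): min(15, -14, -46) = -46
P (Red): max(-2, -46) = -2
AU (Blue): min(-2, -46) = -46
AV (Blue): min(29, 42) = 29
Q (Red): max(-46, 29) = 29
D (Blue): min(-11, 38, -2, 29) = -11
R0 (Red): max(-1, -18, -15, -11) = -1
Red at R0 wants the highest of {A=-1, B=-18, C=-15, D=-11}, so chooses A.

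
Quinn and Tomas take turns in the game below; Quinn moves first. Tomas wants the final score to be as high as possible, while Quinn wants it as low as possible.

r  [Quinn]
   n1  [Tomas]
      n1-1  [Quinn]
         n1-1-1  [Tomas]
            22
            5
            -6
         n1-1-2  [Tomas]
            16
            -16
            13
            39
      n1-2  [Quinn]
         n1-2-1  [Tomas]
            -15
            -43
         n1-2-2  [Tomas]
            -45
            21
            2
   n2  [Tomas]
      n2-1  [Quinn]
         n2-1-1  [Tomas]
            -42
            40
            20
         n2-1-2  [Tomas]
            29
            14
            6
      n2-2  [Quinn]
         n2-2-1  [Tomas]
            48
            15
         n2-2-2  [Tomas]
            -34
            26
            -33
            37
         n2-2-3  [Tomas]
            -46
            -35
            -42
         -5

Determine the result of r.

22

n1-1-1 (Tomas): max(22, 5, -6) = 22
n1-1-2 (Tomas): max(16, -16, 13, 39) = 39
n1-1 (Quinn): min(22, 39) = 22
n1-2-1 (Tomas): max(-15, -43) = -15
n1-2-2 (Tomas): max(-45, 21, 2) = 21
n1-2 (Quinn): min(-15, 21) = -15
n1 (Tomas): max(22, -15) = 22
n2-1-1 (Tomas): max(-42, 40, 20) = 40
n2-1-2 (Tomas): max(29, 14, 6) = 29
n2-1 (Quinn): min(40, 29) = 29
n2-2-1 (Tomas): max(48, 15) = 48
n2-2-2 (Tomas): max(-34, 26, -33, 37) = 37
n2-2-3 (Tomas): max(-46, -35, -42) = -35
n2-2 (Quinn): min(48, 37, -35, -5) = -35
n2 (Tomas): max(29, -35) = 29
r (Quinn): min(22, 29) = 22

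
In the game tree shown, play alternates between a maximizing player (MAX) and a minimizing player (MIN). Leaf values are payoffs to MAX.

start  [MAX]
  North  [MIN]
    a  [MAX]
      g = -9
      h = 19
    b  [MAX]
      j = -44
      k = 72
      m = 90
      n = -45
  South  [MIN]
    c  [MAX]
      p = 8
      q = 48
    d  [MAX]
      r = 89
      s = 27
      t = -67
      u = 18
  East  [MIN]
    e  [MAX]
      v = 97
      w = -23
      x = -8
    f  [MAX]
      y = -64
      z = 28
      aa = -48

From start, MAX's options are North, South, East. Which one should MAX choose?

a (MAX): max(-9, 19) = 19
b (MAX): max(-44, 72, 90, -45) = 90
North (MIN): min(19, 90) = 19
c (MAX): max(8, 48) = 48
d (MAX): max(89, 27, -67, 18) = 89
South (MIN): min(48, 89) = 48
e (MAX): max(97, -23, -8) = 97
f (MAX): max(-64, 28, -48) = 28
East (MIN): min(97, 28) = 28
start (MAX): max(19, 48, 28) = 48
MAX at start wants the highest of {North=19, South=48, East=28}, so chooses South.

South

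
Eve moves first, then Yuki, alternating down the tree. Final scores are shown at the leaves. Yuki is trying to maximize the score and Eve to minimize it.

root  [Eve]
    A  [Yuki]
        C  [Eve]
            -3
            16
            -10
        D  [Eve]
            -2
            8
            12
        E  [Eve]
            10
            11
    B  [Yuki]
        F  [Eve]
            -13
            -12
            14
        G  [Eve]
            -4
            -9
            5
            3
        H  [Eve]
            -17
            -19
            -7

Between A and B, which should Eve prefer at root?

C (Eve): min(-3, 16, -10) = -10
D (Eve): min(-2, 8, 12) = -2
E (Eve): min(10, 11) = 10
A (Yuki): max(-10, -2, 10) = 10
F (Eve): min(-13, -12, 14) = -13
G (Eve): min(-4, -9, 5, 3) = -9
H (Eve): min(-17, -19, -7) = -19
B (Yuki): max(-13, -9, -19) = -9
Eve prefers the lower value; A=10, B=-9. B is better since -9 < 10.

B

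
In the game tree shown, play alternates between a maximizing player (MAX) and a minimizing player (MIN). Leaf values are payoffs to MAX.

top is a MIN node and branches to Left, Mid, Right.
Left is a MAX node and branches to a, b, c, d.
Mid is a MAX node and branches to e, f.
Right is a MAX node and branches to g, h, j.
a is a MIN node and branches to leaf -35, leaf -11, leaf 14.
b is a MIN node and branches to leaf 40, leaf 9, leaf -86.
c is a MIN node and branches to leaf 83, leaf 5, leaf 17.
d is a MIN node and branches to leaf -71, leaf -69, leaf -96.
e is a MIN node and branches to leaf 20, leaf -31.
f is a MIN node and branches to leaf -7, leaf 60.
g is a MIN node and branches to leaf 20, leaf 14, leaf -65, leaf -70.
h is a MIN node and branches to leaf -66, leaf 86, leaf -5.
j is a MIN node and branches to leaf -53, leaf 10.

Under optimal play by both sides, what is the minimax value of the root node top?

-53

a (MIN): min(-35, -11, 14) = -35
b (MIN): min(40, 9, -86) = -86
c (MIN): min(83, 5, 17) = 5
d (MIN): min(-71, -69, -96) = -96
Left (MAX): max(-35, -86, 5, -96) = 5
e (MIN): min(20, -31) = -31
f (MIN): min(-7, 60) = -7
Mid (MAX): max(-31, -7) = -7
g (MIN): min(20, 14, -65, -70) = -70
h (MIN): min(-66, 86, -5) = -66
j (MIN): min(-53, 10) = -53
Right (MAX): max(-70, -66, -53) = -53
top (MIN): min(5, -7, -53) = -53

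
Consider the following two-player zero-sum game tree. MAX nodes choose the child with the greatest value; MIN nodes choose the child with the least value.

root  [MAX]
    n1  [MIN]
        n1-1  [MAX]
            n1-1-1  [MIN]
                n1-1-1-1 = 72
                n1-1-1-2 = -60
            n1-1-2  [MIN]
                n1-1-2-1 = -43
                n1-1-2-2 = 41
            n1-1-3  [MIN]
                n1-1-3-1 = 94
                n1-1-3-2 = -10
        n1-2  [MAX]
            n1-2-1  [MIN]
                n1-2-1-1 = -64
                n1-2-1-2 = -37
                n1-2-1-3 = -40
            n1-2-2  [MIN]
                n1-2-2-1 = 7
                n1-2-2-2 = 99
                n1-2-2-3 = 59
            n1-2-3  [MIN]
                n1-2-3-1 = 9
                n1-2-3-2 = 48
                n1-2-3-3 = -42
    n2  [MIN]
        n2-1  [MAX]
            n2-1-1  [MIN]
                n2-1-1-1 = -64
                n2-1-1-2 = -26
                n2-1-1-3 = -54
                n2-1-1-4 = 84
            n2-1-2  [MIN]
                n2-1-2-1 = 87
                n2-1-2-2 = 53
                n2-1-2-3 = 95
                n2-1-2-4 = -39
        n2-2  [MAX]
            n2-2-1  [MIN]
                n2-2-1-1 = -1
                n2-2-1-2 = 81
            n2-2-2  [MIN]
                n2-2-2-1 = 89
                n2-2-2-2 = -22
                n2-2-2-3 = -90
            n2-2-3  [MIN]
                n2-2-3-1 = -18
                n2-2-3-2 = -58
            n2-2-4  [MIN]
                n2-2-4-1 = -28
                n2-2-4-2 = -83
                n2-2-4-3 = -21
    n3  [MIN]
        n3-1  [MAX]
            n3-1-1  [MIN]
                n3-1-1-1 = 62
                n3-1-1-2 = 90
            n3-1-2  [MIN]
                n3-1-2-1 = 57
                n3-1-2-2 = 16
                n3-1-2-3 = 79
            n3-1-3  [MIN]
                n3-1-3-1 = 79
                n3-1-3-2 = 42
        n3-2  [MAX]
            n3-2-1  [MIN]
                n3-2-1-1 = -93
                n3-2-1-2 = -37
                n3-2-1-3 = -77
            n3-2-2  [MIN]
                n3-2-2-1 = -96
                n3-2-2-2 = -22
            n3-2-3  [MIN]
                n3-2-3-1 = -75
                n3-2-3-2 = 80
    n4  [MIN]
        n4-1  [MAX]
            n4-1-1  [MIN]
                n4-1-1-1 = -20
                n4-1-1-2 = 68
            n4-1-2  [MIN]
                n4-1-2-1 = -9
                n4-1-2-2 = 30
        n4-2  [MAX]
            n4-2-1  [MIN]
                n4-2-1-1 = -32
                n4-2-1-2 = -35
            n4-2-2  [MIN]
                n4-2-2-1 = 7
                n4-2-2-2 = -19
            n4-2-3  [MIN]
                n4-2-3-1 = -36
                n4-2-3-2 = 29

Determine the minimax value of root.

n1-1-1 (MIN): min(72, -60) = -60
n1-1-2 (MIN): min(-43, 41) = -43
n1-1-3 (MIN): min(94, -10) = -10
n1-1 (MAX): max(-60, -43, -10) = -10
n1-2-1 (MIN): min(-64, -37, -40) = -64
n1-2-2 (MIN): min(7, 99, 59) = 7
n1-2-3 (MIN): min(9, 48, -42) = -42
n1-2 (MAX): max(-64, 7, -42) = 7
n1 (MIN): min(-10, 7) = -10
n2-1-1 (MIN): min(-64, -26, -54, 84) = -64
n2-1-2 (MIN): min(87, 53, 95, -39) = -39
n2-1 (MAX): max(-64, -39) = -39
n2-2-1 (MIN): min(-1, 81) = -1
n2-2-2 (MIN): min(89, -22, -90) = -90
n2-2-3 (MIN): min(-18, -58) = -58
n2-2-4 (MIN): min(-28, -83, -21) = -83
n2-2 (MAX): max(-1, -90, -58, -83) = -1
n2 (MIN): min(-39, -1) = -39
n3-1-1 (MIN): min(62, 90) = 62
n3-1-2 (MIN): min(57, 16, 79) = 16
n3-1-3 (MIN): min(79, 42) = 42
n3-1 (MAX): max(62, 16, 42) = 62
n3-2-1 (MIN): min(-93, -37, -77) = -93
n3-2-2 (MIN): min(-96, -22) = -96
n3-2-3 (MIN): min(-75, 80) = -75
n3-2 (MAX): max(-93, -96, -75) = -75
n3 (MIN): min(62, -75) = -75
n4-1-1 (MIN): min(-20, 68) = -20
n4-1-2 (MIN): min(-9, 30) = -9
n4-1 (MAX): max(-20, -9) = -9
n4-2-1 (MIN): min(-32, -35) = -35
n4-2-2 (MIN): min(7, -19) = -19
n4-2-3 (MIN): min(-36, 29) = -36
n4-2 (MAX): max(-35, -19, -36) = -19
n4 (MIN): min(-9, -19) = -19
root (MAX): max(-10, -39, -75, -19) = -10

-10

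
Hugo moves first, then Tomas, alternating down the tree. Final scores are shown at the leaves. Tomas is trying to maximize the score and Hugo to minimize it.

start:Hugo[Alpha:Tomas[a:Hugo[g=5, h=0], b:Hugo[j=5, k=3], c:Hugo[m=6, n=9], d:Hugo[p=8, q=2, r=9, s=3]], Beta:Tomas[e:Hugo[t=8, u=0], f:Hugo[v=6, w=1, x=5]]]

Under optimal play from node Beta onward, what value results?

e (Hugo): min(8, 0) = 0
f (Hugo): min(6, 1, 5) = 1
Beta (Tomas): max(0, 1) = 1

1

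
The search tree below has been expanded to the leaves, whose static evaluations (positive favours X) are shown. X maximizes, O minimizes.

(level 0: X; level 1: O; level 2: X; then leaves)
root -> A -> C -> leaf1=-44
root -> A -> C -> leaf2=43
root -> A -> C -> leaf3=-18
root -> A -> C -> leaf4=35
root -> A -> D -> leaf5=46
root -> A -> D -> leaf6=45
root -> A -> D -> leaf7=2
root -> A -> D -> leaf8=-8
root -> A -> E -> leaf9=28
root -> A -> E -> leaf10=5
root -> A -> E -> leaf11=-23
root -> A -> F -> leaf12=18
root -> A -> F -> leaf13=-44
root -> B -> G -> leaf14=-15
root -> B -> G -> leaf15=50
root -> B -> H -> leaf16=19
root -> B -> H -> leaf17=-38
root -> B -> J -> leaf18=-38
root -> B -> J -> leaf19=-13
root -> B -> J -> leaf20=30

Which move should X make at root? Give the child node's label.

C (X): max(-44, 43, -18, 35) = 43
D (X): max(46, 45, 2, -8) = 46
E (X): max(28, 5, -23) = 28
F (X): max(18, -44) = 18
A (O): min(43, 46, 28, 18) = 18
G (X): max(-15, 50) = 50
H (X): max(19, -38) = 19
J (X): max(-38, -13, 30) = 30
B (O): min(50, 19, 30) = 19
root (X): max(18, 19) = 19
X at root wants the highest of {A=18, B=19}, so chooses B.

B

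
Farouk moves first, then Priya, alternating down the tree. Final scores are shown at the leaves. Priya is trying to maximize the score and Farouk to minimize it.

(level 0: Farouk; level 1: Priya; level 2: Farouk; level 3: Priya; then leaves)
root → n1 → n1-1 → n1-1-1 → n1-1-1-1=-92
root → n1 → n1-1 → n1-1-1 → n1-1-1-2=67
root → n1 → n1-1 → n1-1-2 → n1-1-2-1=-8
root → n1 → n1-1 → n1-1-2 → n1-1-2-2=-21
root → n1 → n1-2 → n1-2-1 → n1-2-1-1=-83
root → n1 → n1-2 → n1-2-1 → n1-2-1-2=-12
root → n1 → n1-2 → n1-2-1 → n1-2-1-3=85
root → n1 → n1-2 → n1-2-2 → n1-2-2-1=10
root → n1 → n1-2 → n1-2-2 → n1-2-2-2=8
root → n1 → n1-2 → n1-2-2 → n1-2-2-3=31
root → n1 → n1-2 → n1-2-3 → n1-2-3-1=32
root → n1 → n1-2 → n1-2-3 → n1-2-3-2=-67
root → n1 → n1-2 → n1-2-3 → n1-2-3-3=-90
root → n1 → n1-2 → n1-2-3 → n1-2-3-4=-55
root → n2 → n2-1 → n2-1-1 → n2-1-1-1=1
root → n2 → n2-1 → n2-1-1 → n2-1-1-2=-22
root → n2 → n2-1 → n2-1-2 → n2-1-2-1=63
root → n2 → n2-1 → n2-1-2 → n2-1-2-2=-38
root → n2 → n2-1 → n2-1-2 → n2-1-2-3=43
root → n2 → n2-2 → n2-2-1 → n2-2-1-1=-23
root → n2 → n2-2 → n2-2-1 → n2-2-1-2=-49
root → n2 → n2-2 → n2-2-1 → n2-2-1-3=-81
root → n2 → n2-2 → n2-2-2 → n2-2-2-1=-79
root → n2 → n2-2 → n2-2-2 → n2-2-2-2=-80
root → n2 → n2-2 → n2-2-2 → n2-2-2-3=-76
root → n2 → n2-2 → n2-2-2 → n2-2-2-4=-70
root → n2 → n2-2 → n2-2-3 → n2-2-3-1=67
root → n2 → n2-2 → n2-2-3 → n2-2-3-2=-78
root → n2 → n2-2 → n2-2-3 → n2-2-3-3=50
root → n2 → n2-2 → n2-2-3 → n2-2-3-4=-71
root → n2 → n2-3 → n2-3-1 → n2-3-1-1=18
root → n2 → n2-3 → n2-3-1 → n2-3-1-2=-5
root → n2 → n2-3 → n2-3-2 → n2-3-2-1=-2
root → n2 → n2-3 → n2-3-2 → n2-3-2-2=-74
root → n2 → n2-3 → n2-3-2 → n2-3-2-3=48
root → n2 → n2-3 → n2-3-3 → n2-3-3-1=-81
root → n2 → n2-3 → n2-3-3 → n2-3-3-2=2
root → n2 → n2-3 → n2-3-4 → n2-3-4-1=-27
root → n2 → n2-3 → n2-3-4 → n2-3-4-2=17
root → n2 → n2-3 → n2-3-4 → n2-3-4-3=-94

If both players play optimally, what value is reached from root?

2

n1-1-1 (Priya): max(-92, 67) = 67
n1-1-2 (Priya): max(-8, -21) = -8
n1-1 (Farouk): min(67, -8) = -8
n1-2-1 (Priya): max(-83, -12, 85) = 85
n1-2-2 (Priya): max(10, 8, 31) = 31
n1-2-3 (Priya): max(32, -67, -90, -55) = 32
n1-2 (Farouk): min(85, 31, 32) = 31
n1 (Priya): max(-8, 31) = 31
n2-1-1 (Priya): max(1, -22) = 1
n2-1-2 (Priya): max(63, -38, 43) = 63
n2-1 (Farouk): min(1, 63) = 1
n2-2-1 (Priya): max(-23, -49, -81) = -23
n2-2-2 (Priya): max(-79, -80, -76, -70) = -70
n2-2-3 (Priya): max(67, -78, 50, -71) = 67
n2-2 (Farouk): min(-23, -70, 67) = -70
n2-3-1 (Priya): max(18, -5) = 18
n2-3-2 (Priya): max(-2, -74, 48) = 48
n2-3-3 (Priya): max(-81, 2) = 2
n2-3-4 (Priya): max(-27, 17, -94) = 17
n2-3 (Farouk): min(18, 48, 2, 17) = 2
n2 (Priya): max(1, -70, 2) = 2
root (Farouk): min(31, 2) = 2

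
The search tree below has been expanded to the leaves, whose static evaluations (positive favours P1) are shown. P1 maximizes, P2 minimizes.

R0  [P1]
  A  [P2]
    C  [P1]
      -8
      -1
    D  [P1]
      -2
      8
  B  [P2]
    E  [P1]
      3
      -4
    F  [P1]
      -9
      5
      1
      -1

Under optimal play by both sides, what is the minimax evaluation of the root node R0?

3

C (P1): max(-8, -1) = -1
D (P1): max(-2, 8) = 8
A (P2): min(-1, 8) = -1
E (P1): max(3, -4) = 3
F (P1): max(-9, 5, 1, -1) = 5
B (P2): min(3, 5) = 3
R0 (P1): max(-1, 3) = 3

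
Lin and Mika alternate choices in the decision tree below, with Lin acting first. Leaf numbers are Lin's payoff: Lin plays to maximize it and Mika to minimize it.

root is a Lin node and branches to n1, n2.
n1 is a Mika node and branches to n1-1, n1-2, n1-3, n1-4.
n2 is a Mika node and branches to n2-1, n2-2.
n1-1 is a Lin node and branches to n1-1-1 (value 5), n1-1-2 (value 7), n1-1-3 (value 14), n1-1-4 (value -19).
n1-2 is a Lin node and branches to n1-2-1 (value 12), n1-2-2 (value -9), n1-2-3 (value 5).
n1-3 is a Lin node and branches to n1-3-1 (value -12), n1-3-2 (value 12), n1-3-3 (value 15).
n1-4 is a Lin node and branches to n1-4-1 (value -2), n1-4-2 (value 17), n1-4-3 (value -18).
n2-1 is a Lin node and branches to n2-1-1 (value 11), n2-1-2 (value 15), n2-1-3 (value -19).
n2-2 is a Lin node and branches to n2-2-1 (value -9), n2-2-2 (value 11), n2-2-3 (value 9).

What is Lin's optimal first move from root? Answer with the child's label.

n1

n1-1 (Lin): max(5, 7, 14, -19) = 14
n1-2 (Lin): max(12, -9, 5) = 12
n1-3 (Lin): max(-12, 12, 15) = 15
n1-4 (Lin): max(-2, 17, -18) = 17
n1 (Mika): min(14, 12, 15, 17) = 12
n2-1 (Lin): max(11, 15, -19) = 15
n2-2 (Lin): max(-9, 11, 9) = 11
n2 (Mika): min(15, 11) = 11
root (Lin): max(12, 11) = 12
Lin at root wants the highest of {n1=12, n2=11}, so chooses n1.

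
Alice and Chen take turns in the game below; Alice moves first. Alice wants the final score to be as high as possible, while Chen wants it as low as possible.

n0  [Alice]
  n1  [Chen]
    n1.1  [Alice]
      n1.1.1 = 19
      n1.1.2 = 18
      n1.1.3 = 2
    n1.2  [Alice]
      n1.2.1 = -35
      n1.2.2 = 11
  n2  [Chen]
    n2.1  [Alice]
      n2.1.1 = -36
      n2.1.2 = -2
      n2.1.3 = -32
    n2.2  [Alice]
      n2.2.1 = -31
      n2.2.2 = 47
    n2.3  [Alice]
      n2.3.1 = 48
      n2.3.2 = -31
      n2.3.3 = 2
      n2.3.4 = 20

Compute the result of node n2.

-2

n2.1 (Alice): max(-36, -2, -32) = -2
n2.2 (Alice): max(-31, 47) = 47
n2.3 (Alice): max(48, -31, 2, 20) = 48
n2 (Chen): min(-2, 47, 48) = -2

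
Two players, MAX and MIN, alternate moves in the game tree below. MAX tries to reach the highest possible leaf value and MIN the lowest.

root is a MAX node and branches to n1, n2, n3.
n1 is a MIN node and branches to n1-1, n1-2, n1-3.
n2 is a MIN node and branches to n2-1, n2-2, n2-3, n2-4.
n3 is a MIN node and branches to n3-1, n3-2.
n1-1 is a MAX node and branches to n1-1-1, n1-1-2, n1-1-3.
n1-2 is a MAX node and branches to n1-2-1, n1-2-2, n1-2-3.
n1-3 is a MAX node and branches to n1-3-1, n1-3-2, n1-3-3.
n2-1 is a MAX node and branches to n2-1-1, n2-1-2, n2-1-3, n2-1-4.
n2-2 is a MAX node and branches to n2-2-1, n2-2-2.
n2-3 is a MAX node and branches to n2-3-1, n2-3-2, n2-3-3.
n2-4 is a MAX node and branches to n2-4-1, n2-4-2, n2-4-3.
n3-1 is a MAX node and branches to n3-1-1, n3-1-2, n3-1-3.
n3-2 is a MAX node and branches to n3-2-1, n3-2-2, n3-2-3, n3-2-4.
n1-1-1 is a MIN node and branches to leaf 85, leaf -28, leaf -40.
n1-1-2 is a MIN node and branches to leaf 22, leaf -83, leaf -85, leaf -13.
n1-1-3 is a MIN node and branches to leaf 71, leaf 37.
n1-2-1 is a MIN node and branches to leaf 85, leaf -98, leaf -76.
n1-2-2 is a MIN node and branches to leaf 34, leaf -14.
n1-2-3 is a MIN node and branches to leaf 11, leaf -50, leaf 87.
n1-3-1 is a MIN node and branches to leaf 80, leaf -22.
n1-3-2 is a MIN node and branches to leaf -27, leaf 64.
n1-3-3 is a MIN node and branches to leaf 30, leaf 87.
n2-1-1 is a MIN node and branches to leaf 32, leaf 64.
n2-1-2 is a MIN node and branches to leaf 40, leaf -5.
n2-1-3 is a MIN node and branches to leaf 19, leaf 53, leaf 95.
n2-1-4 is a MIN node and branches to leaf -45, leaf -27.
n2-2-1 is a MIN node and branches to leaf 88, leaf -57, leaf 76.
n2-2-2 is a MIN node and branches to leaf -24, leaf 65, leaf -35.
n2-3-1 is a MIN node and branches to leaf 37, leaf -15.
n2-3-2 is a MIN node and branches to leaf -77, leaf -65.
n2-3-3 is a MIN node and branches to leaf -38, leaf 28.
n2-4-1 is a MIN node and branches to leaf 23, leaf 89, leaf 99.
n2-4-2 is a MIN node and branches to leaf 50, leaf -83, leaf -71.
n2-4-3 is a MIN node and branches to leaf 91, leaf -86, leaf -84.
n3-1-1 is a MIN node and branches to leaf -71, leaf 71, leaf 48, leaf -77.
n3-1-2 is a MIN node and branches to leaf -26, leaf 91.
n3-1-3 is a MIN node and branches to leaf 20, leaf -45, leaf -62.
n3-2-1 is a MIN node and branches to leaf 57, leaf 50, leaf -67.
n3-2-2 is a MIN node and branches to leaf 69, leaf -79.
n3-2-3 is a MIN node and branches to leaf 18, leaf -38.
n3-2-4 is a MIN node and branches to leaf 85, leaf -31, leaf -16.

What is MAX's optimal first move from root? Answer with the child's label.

n1

n1-1-1 (MIN): min(85, -28, -40) = -40
n1-1-2 (MIN): min(22, -83, -85, -13) = -85
n1-1-3 (MIN): min(71, 37) = 37
n1-1 (MAX): max(-40, -85, 37) = 37
n1-2-1 (MIN): min(85, -98, -76) = -98
n1-2-2 (MIN): min(34, -14) = -14
n1-2-3 (MIN): min(11, -50, 87) = -50
n1-2 (MAX): max(-98, -14, -50) = -14
n1-3-1 (MIN): min(80, -22) = -22
n1-3-2 (MIN): min(-27, 64) = -27
n1-3-3 (MIN): min(30, 87) = 30
n1-3 (MAX): max(-22, -27, 30) = 30
n1 (MIN): min(37, -14, 30) = -14
n2-1-1 (MIN): min(32, 64) = 32
n2-1-2 (MIN): min(40, -5) = -5
n2-1-3 (MIN): min(19, 53, 95) = 19
n2-1-4 (MIN): min(-45, -27) = -45
n2-1 (MAX): max(32, -5, 19, -45) = 32
n2-2-1 (MIN): min(88, -57, 76) = -57
n2-2-2 (MIN): min(-24, 65, -35) = -35
n2-2 (MAX): max(-57, -35) = -35
n2-3-1 (MIN): min(37, -15) = -15
n2-3-2 (MIN): min(-77, -65) = -77
n2-3-3 (MIN): min(-38, 28) = -38
n2-3 (MAX): max(-15, -77, -38) = -15
n2-4-1 (MIN): min(23, 89, 99) = 23
n2-4-2 (MIN): min(50, -83, -71) = -83
n2-4-3 (MIN): min(91, -86, -84) = -86
n2-4 (MAX): max(23, -83, -86) = 23
n2 (MIN): min(32, -35, -15, 23) = -35
n3-1-1 (MIN): min(-71, 71, 48, -77) = -77
n3-1-2 (MIN): min(-26, 91) = -26
n3-1-3 (MIN): min(20, -45, -62) = -62
n3-1 (MAX): max(-77, -26, -62) = -26
n3-2-1 (MIN): min(57, 50, -67) = -67
n3-2-2 (MIN): min(69, -79) = -79
n3-2-3 (MIN): min(18, -38) = -38
n3-2-4 (MIN): min(85, -31, -16) = -31
n3-2 (MAX): max(-67, -79, -38, -31) = -31
n3 (MIN): min(-26, -31) = -31
root (MAX): max(-14, -35, -31) = -14
MAX at root wants the highest of {n1=-14, n2=-35, n3=-31}, so chooses n1.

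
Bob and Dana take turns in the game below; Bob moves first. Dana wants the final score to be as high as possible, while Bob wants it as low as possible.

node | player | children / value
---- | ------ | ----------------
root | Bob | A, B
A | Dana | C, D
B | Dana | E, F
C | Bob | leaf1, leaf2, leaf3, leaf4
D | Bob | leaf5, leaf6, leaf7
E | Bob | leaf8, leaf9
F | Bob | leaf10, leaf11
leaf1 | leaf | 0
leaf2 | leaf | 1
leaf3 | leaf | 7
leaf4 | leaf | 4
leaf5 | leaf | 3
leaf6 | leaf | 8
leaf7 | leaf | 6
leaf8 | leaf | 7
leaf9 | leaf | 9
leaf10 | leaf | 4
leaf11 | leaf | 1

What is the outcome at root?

C (Bob): min(0, 1, 7, 4) = 0
D (Bob): min(3, 8, 6) = 3
A (Dana): max(0, 3) = 3
E (Bob): min(7, 9) = 7
F (Bob): min(4, 1) = 1
B (Dana): max(7, 1) = 7
root (Bob): min(3, 7) = 3

3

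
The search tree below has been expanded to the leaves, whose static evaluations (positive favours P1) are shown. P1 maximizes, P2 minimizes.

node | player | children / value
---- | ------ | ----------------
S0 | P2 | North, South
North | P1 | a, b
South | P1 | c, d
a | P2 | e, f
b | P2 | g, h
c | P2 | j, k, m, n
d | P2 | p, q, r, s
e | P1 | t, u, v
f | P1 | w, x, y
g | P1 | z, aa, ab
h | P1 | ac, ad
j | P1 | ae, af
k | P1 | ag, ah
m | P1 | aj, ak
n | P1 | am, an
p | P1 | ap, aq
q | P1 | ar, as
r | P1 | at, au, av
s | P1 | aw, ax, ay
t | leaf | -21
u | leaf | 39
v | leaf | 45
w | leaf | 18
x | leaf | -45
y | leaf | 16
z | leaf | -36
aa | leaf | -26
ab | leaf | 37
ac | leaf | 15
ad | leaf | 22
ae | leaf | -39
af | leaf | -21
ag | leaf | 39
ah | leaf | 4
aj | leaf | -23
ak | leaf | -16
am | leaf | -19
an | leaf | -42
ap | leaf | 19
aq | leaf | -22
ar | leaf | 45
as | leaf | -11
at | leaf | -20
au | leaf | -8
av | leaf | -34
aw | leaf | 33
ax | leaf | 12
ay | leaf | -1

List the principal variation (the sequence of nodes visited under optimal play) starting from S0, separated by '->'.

S0 -> South -> d -> r -> au

e (P1): max(-21, 39, 45) = 45
f (P1): max(18, -45, 16) = 18
a (P2): min(45, 18) = 18
g (P1): max(-36, -26, 37) = 37
h (P1): max(15, 22) = 22
b (P2): min(37, 22) = 22
North (P1): max(18, 22) = 22
j (P1): max(-39, -21) = -21
k (P1): max(39, 4) = 39
m (P1): max(-23, -16) = -16
n (P1): max(-19, -42) = -19
c (P2): min(-21, 39, -16, -19) = -21
p (P1): max(19, -22) = 19
q (P1): max(45, -11) = 45
r (P1): max(-20, -8, -34) = -8
s (P1): max(33, 12, -1) = 33
d (P2): min(19, 45, -8, 33) = -8
South (P1): max(-21, -8) = -8
S0 (P2): min(22, -8) = -8
At S0, P2 picks South (lowest: -8).
At South, P1 picks d (highest: -8).
At d, P2 picks r (lowest: -8).
At r, P1 picks au (highest: -8).
Terminal value -8.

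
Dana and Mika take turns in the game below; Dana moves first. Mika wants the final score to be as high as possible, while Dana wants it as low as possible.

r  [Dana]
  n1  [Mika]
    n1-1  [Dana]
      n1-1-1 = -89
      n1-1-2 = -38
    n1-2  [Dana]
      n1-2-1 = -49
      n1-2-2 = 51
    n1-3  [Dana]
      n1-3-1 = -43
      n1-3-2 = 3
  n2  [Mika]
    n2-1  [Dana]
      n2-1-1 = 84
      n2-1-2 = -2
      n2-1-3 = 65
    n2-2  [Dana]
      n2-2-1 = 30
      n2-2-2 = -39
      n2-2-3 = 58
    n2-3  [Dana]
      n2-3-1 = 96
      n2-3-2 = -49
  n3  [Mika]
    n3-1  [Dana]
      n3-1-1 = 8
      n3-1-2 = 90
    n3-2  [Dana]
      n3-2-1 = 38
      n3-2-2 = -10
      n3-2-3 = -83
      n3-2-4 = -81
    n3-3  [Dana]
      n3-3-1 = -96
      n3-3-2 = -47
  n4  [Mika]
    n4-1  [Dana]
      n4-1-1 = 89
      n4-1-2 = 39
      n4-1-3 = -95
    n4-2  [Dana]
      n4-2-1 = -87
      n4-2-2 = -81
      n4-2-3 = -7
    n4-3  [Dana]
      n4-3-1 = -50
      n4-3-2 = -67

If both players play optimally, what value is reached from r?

n1-1 (Dana): min(-89, -38) = -89
n1-2 (Dana): min(-49, 51) = -49
n1-3 (Dana): min(-43, 3) = -43
n1 (Mika): max(-89, -49, -43) = -43
n2-1 (Dana): min(84, -2, 65) = -2
n2-2 (Dana): min(30, -39, 58) = -39
n2-3 (Dana): min(96, -49) = -49
n2 (Mika): max(-2, -39, -49) = -2
n3-1 (Dana): min(8, 90) = 8
n3-2 (Dana): min(38, -10, -83, -81) = -83
n3-3 (Dana): min(-96, -47) = -96
n3 (Mika): max(8, -83, -96) = 8
n4-1 (Dana): min(89, 39, -95) = -95
n4-2 (Dana): min(-87, -81, -7) = -87
n4-3 (Dana): min(-50, -67) = -67
n4 (Mika): max(-95, -87, -67) = -67
r (Dana): min(-43, -2, 8, -67) = -67

-67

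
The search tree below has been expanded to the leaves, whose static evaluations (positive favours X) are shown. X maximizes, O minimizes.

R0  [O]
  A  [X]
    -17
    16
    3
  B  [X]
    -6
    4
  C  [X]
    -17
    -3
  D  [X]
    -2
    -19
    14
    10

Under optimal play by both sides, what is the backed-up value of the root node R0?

A (X): max(-17, 16, 3) = 16
B (X): max(-6, 4) = 4
C (X): max(-17, -3) = -3
D (X): max(-2, -19, 14, 10) = 14
R0 (O): min(16, 4, -3, 14) = -3

-3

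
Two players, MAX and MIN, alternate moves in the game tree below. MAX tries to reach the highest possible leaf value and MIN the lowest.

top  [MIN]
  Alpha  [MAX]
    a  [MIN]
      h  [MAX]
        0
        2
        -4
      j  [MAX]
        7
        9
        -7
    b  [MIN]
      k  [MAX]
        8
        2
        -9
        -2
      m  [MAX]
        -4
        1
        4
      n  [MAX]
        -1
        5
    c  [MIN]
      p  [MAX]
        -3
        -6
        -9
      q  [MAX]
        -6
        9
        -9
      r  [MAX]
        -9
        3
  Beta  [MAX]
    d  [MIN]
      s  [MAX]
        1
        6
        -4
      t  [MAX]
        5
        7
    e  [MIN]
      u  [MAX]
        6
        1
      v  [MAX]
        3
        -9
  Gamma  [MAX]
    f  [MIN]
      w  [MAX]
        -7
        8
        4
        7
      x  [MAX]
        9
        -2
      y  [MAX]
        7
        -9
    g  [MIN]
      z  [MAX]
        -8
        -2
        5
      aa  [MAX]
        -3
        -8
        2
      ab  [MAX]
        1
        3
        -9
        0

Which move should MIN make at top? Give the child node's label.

h (MAX): max(0, 2, -4) = 2
j (MAX): max(7, 9, -7) = 9
a (MIN): min(2, 9) = 2
k (MAX): max(8, 2, -9, -2) = 8
m (MAX): max(-4, 1, 4) = 4
n (MAX): max(-1, 5) = 5
b (MIN): min(8, 4, 5) = 4
p (MAX): max(-3, -6, -9) = -3
q (MAX): max(-6, 9, -9) = 9
r (MAX): max(-9, 3) = 3
c (MIN): min(-3, 9, 3) = -3
Alpha (MAX): max(2, 4, -3) = 4
s (MAX): max(1, 6, -4) = 6
t (MAX): max(5, 7) = 7
d (MIN): min(6, 7) = 6
u (MAX): max(6, 1) = 6
v (MAX): max(3, -9) = 3
e (MIN): min(6, 3) = 3
Beta (MAX): max(6, 3) = 6
w (MAX): max(-7, 8, 4, 7) = 8
x (MAX): max(9, -2) = 9
y (MAX): max(7, -9) = 7
f (MIN): min(8, 9, 7) = 7
z (MAX): max(-8, -2, 5) = 5
aa (MAX): max(-3, -8, 2) = 2
ab (MAX): max(1, 3, -9, 0) = 3
g (MIN): min(5, 2, 3) = 2
Gamma (MAX): max(7, 2) = 7
top (MIN): min(4, 6, 7) = 4
MIN at top wants the lowest of {Alpha=4, Beta=6, Gamma=7}, so chooses Alpha.

Alpha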